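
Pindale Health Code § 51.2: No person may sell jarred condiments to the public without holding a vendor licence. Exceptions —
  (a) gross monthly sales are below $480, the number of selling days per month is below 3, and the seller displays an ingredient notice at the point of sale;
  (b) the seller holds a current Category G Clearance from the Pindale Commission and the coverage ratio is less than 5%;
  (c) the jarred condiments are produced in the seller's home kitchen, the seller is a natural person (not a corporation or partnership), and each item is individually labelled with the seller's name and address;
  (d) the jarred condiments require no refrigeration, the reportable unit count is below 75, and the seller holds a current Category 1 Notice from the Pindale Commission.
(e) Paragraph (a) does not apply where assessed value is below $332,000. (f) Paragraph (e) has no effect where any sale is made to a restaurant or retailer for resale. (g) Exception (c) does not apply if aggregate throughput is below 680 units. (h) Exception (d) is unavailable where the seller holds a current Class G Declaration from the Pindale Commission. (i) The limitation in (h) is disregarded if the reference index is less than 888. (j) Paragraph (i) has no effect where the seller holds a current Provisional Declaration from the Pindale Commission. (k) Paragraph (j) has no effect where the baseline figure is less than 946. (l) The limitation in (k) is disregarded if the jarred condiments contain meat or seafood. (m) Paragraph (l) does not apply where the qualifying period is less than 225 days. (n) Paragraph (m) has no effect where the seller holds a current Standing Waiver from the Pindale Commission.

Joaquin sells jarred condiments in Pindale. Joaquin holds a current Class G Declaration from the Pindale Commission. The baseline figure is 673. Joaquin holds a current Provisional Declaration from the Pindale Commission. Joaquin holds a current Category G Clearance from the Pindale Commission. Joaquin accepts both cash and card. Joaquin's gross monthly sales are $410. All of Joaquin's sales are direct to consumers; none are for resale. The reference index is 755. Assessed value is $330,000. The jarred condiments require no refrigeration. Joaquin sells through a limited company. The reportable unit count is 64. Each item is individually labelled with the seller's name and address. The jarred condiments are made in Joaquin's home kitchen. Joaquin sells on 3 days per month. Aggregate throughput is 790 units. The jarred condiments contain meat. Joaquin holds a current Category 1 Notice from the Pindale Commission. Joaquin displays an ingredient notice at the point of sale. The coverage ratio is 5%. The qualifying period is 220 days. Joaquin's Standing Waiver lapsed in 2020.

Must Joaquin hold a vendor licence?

Exception (a) does not apply: the number of selling days per month is 3, not below 3.
Exception (b) fails — the coverage ratio is 5%, not less than 5%.
Exception (c) does not apply: the seller operates through a limited company.
Exception (d): the jarred condiments are shelf-stable; the reportable unit count is 64, below the 75 limit; a current Category 1 Notice is held — every condition holds. As to paragraphs (h)–(n): (h) operates (a current Class G Declaration is held), but is set aside by (i): (i) operates against (h): the reference index is 755, less than the 888 limit. (j) applies (a current Provisional Declaration is held), but is displaced by (k): (k) operates against (j): the baseline figure is 673, less than the 946 limit. (l) would limit (k) — the jarred condiments contain meat — but (m) sets (l) aside: (m) is triggered — the qualifying period is 220 days, less than the 225 days limit. (n), which would lift (m), is inapplicable — the Standing Waiver is not current. Exception (d) stands.

No — exception (d) applies; Joaquin is not required to hold a vendor licence.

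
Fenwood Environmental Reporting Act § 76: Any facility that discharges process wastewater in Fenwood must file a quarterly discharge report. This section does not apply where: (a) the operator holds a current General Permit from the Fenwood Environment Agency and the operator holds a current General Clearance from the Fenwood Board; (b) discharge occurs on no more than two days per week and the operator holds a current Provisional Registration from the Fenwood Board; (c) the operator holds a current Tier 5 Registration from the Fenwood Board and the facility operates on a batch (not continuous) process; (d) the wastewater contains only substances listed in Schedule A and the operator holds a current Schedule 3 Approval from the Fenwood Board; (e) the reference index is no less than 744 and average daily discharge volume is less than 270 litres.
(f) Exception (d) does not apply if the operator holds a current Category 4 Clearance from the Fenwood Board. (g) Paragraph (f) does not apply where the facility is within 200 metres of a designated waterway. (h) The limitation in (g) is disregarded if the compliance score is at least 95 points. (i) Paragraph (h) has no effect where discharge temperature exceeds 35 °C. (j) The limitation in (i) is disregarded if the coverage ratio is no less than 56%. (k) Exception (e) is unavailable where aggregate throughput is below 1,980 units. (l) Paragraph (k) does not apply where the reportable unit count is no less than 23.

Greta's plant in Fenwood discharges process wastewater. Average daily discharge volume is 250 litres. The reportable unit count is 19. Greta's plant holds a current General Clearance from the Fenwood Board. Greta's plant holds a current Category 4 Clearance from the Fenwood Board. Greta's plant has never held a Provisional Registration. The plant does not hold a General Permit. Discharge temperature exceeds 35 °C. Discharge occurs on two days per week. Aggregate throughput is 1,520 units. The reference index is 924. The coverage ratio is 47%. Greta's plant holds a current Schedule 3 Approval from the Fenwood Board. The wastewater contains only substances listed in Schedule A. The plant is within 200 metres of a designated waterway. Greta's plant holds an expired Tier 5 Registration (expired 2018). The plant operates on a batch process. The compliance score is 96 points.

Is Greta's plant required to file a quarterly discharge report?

Exception (a) requires that the operator holds a current General Permit from the Fenwood Environment Agency; but no General Permit is held, so (a) is unavailable.
Exception (b) fails — no current Provisional Registration is held.
Exception (c) does not apply: the Tier 5 Registration is not current.
Exception (d)'s conditions are all satisfied: the wastewater is Schedule-A-only; a current Schedule 3 Approval is held. As to paragraphs (f)–(j): (f) is engaged (a current Category 4 Clearance is held), but is displaced by (g): (g) applies — the plant is within 200 m of a designated waterway. (h) is triggered (the compliance score is 96 points, meeting the 95 points threshold), but is set aside by (i): (i) operates against (h): discharge temperature exceeds 35 °C. (j), which would lift (i), is not engaged — the coverage ratio is 47%, short of 56%. (d) remains available.
All of (e)'s requirements are met (the reference index is 924, meeting the 744 threshold; average daily discharge volume is 250 litres, less than the 270 litres limit). But: (k) operates against (e): aggregate throughput is 1,520 units, below the 1,980 units limit. (l) is not triggered (the reportable unit count is 19, short of 23), so (k) stands. Exception (e) does not apply.

No — exception (d) applies; Greta's plant is not required to file a quarterly discharge report.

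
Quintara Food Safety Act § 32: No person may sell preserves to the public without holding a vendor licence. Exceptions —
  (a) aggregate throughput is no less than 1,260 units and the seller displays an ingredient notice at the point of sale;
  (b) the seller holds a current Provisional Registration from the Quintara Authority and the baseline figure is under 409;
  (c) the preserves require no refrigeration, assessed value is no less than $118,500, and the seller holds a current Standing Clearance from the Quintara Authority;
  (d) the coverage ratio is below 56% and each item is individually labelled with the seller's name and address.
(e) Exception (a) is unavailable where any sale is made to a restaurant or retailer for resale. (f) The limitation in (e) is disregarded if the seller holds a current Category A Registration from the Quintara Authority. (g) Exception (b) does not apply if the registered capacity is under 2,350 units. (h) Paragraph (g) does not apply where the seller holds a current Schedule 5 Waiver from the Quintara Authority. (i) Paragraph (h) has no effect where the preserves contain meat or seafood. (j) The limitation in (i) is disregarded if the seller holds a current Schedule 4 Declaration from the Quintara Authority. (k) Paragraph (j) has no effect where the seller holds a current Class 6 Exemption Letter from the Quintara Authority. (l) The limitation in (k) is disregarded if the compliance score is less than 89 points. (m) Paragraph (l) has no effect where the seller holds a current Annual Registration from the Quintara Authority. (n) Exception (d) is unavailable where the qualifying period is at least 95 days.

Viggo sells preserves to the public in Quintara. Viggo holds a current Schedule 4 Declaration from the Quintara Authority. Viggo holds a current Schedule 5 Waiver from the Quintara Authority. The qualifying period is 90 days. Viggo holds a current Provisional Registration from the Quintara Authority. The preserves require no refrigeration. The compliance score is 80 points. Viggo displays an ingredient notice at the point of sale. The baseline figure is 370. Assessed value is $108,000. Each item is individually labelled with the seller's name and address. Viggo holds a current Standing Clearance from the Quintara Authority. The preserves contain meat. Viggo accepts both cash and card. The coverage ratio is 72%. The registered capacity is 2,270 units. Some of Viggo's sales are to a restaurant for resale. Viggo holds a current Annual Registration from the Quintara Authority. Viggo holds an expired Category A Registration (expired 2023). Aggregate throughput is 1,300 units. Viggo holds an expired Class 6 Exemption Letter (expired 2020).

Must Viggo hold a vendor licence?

Exception (a)'s conditions are all satisfied: aggregate throughput is 1,300 units, meeting the 1,260 units threshold; an ingredient notice is displayed. However, paragraphs (e)–(f) must be considered: (e) operates against (a): some sales are to a restaurant for resale. (f) is not engaged (no current Category A Registration is held), so (e) stands. (a) is therefore removed.
All of (b)'s requirements are met (a current Provisional Registration is held; the baseline figure is 370, under the 409 limit). Under paragraphs (g)–(m): (g) would limit (b) — the registered capacity is 2,270 units, under the 2,350 units limit — but (h) sets (g) aside: (h) operates against (g): a current Schedule 5 Waiver is held. (i) would limit (h) — the preserves contain meat — but (j) sets (i) aside: (j) is engaged — a current Schedule 4 Declaration is held. (k), which would lift (j), is not engaged — there is no Class 6 Exemption Letter in force. So (b) applies.
Exception (c) does not apply: assessed value is $108,000, short of $118,500.
Exception (d) fails — the coverage ratio is 72%, not below 56%.

No — exception (b) applies; Viggo is not required to hold a vendor licence.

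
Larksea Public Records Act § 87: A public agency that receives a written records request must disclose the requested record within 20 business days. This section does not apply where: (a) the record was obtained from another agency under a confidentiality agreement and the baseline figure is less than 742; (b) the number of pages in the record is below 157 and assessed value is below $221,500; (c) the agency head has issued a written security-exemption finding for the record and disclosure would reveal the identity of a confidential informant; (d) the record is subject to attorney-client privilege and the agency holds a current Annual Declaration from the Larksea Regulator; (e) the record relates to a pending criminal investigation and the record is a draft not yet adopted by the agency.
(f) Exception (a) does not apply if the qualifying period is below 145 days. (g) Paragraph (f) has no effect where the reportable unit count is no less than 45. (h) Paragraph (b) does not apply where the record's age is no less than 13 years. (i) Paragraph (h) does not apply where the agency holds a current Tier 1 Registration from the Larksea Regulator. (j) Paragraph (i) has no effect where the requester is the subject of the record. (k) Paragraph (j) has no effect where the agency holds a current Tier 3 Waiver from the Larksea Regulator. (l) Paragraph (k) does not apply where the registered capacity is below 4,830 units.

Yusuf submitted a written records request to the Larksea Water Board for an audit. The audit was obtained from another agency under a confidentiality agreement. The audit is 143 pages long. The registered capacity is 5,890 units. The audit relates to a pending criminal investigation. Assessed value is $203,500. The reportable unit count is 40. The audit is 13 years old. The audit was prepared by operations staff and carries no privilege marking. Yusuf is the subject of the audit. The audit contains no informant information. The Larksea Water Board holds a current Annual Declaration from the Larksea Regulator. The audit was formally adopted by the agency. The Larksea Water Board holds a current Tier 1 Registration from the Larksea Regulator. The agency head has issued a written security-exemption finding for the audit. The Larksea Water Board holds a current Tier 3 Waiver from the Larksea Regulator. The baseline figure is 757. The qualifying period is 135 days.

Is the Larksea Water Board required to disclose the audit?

Exception (a) fails — the baseline figure is 757, not less than 742.
Exception (b): the number of pages in the record is 143, below the 157 limit; assessed value is $203,500, below the $221,500 limit — every condition holds. Considering the limiting provisions: (h) applies (the record's age is 13 years, meeting the 13 years threshold), but yields to (i): (i) applies — a current Tier 1 Registration is held. (j) operates (Yusuf is the subject of the audit), but yields to (k): (k) is triggered — a current Tier 3 Waiver is held. (l), which would lift (k), is inapplicable — the registered capacity is 5,890 units, not below 4,830 units. (b) remains available.
Exception (c) requires that disclosure would reveal the identity of a confidential informant; but the audit contains no informant information, so (c) is unavailable.
Exception (d) fails — the audit carries no privilege marking.
Exception (e) does not apply: the audit has been formally adopted.

No — exception (b) applies; the Larksea Water Board is not required to disclose the audit.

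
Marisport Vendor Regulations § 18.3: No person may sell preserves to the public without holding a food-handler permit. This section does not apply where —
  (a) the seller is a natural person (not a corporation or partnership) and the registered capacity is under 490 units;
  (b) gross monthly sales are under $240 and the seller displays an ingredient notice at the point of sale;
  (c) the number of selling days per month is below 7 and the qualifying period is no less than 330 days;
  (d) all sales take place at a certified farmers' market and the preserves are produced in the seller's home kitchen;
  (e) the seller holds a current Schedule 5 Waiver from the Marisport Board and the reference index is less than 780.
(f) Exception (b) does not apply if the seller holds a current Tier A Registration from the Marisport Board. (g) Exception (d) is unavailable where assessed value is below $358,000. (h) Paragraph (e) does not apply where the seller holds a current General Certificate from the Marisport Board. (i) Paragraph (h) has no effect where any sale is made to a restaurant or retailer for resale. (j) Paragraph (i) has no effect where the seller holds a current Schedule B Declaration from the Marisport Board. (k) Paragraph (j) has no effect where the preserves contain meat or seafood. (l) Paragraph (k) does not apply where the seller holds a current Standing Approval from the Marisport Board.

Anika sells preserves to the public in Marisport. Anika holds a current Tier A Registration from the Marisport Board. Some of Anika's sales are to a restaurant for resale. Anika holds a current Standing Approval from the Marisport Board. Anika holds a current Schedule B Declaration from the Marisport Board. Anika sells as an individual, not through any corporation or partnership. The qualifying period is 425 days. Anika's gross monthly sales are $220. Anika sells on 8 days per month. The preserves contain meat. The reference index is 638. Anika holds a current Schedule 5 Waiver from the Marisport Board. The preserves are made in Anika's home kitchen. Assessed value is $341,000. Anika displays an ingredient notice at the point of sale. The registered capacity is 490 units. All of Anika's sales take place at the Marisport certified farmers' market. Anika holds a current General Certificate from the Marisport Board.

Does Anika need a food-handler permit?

Exception (a) requires that the registered capacity is under 490 units; but the registered capacity is 490 units, not under 490 units, so (a) is unavailable.
Exception (b): gross monthly sales are $220, under the $240 limit; an ingredient notice is displayed — every condition holds. But applying paragraph (f): (f) is triggered — a current Tier A Registration is held. So (b) is unavailable.
Exception (c) requires that the number of selling days per month is below 7; but the number of selling days per month is 8, not below 7, so (c) is unavailable.
Exception (d): all sales are at a certified farmers' market; the preserves are home-kitchen produced — every condition holds. Turning to paragraph (g): (g) operates against (d): assessed value is $341,000, below the $358,000 limit. So (d) is unavailable.
All of (e)'s requirements are met (a current Schedule 5 Waiver is held; the reference index is 638, less than the 780 limit). However, paragraphs (h)–(l) must be considered: (h) operates against (e): a current General Certificate is held. (i) would limit (h) — some sales are to a restaurant for resale — but (j) sets (i) aside: (j) operates — a current Schedule B Declaration is held. (k) would limit (j) — the preserves contain meat — but (l) sets (k) aside: (l) operates against (k): a current Standing Approval is held. So (e) is unavailable.
No exception applies. The general rule governs.

Yes — Anika must hold a food-handler permit.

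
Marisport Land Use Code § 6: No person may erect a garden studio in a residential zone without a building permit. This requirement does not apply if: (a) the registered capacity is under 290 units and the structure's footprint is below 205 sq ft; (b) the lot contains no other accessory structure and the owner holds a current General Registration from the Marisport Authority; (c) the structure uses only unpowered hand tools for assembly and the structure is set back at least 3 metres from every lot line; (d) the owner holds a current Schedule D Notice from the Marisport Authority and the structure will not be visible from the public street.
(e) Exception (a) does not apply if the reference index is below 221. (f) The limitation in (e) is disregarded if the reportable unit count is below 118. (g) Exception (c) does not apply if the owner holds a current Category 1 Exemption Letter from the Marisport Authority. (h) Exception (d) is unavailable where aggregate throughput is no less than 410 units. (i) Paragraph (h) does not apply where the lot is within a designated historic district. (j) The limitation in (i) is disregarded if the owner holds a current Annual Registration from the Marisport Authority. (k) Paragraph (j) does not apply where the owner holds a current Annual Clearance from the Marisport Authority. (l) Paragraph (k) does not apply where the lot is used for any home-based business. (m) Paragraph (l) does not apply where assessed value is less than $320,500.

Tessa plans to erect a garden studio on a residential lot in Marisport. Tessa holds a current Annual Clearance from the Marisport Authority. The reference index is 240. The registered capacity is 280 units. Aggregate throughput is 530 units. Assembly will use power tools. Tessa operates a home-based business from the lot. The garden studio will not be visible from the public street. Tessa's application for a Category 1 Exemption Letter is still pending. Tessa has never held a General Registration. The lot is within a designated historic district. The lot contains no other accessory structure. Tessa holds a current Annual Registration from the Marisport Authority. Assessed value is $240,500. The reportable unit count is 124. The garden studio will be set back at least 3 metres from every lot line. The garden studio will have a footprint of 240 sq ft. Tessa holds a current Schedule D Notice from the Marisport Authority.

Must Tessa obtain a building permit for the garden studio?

Exception (a) does not apply: the structure's footprint is 240 sq ft, not below 205 sq ft.
Exception (b) does not apply: no current General Registration is held.
Exception (c) requires that the structure uses only unpowered hand tools for assembly; but assembly uses power tools, so (c) is unavailable.
Exception (d) is satisfied on its face — a current Schedule D Notice is held; the structure will not be visible from the street. Considering the limiting provisions: (h) would limit (d) — aggregate throughput is 530 units, meeting the 410 units threshold — but (i) sets (h) aside: (i) operates against (h): the lot is in a historic district. (j) would limit (i) — a current Annual Registration is held — but (k) sets (j) aside: (k) operates against (j): a current Annual Clearance is held. (l) is triggered (a home-based business operates on the lot), but is set aside by (m): (m) applies — assessed value is $240,500, less than the $320,500 limit. So (d) applies.

No — exception (d) applies; Tessa does not need a building permit.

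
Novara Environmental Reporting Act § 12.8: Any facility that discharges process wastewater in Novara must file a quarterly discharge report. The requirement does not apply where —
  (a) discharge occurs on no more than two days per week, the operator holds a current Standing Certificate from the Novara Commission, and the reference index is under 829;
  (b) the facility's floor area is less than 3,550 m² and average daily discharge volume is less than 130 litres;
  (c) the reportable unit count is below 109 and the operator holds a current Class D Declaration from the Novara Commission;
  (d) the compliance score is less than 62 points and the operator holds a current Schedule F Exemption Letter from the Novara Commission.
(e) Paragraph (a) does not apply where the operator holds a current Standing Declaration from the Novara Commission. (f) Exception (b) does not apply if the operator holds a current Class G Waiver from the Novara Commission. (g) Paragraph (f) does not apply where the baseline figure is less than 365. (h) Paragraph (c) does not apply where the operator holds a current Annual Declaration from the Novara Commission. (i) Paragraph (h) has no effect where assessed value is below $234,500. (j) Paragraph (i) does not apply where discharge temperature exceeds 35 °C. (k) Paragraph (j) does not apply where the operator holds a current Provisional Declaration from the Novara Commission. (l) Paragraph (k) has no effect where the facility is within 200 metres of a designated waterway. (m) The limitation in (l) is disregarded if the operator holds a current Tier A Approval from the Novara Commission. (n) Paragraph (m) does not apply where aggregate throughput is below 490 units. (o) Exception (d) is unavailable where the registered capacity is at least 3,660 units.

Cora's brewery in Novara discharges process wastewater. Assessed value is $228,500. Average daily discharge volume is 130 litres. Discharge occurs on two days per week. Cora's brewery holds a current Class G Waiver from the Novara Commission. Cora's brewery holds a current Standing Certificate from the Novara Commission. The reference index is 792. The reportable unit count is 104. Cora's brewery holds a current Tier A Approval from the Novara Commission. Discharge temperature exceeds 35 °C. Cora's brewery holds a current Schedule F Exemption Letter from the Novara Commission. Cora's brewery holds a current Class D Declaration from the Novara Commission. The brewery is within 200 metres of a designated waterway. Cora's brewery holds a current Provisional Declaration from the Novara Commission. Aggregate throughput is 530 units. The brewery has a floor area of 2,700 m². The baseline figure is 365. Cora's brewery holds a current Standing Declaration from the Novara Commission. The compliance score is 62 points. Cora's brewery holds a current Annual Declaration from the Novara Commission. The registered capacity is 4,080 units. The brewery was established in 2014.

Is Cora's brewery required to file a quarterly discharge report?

Exception (a): discharge occurs on no more than two days per week; a current Standing Certificate is held; the reference index is 792, under the 829 limit — every condition holds. However, paragraph (e) must be considered: (e) operates against (a): a current Standing Declaration is held. So (a) is unavailable.
Exception (b) does not apply: average daily discharge volume is 130 litres, not less than 130 litres.
Exception (c) is satisfied on its face — the reportable unit count is 104, below the 109 limit; a current Class D Declaration is held. Applying paragraphs (h)–(n): (h) is triggered (a current Annual Declaration is held), but yields to (i): (i) operates against (h): assessed value is $228,500, below the $234,500 limit. (j) is triggered (discharge temperature exceeds 35 °C), but is displaced by (k): (k) is engaged — a current Provisional Declaration is held. (l) operates (the brewery is within 200 m of a designated waterway), but is set aside by (m): (m) operates against (l): a current Tier A Approval is held. (n) is inapplicable (aggregate throughput is 530 units, not below 490 units), so (m) stands. Exception (c) stands.
Exception (d) fails — the compliance score is 62 points, not less than 62 points.

No — exception (c) applies; Cora's brewery is not required to file a quarterly discharge report.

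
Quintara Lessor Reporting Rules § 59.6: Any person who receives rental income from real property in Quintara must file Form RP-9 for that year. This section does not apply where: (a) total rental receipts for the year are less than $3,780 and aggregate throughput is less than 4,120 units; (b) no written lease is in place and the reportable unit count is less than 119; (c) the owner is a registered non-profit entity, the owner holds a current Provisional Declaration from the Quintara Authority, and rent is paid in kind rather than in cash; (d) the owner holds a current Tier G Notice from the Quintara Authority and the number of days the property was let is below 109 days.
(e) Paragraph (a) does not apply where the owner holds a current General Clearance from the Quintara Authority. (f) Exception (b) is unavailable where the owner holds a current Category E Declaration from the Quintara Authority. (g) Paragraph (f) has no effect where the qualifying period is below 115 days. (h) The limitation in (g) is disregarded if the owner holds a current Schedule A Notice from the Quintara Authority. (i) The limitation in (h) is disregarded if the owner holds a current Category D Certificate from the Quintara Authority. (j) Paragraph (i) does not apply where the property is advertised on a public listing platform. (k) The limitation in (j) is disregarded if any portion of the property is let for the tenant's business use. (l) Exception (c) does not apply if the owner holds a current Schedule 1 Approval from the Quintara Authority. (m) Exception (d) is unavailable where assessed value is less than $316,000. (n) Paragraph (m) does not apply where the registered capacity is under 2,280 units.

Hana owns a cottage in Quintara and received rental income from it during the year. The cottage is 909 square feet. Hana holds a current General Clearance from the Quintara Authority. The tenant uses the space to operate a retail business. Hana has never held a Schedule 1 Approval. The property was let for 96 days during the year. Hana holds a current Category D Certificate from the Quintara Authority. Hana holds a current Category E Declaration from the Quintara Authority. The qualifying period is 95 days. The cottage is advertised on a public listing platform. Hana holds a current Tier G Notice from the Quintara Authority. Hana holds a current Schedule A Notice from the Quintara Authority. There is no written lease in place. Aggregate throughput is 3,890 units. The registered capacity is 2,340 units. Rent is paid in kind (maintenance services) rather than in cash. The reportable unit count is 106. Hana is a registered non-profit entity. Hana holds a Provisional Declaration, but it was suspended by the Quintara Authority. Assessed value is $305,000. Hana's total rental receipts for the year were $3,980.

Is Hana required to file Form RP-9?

No — exception (b) applies; Hana is not required to file Form RP-9.

Exception (a) does not apply: total rental receipts for the year are $3,980, not less than $3,780.
Exception (b)'s conditions are all satisfied: there is no written lease; the reportable unit count is 106, less than the 119 limit. Considering the limiting provisions: (f) would limit (b) — a current Category E Declaration is held — but (g) sets (f) aside: (g) operates — the qualifying period is 95 days, below the 115 days limit. (h) would limit (g) — a current Schedule A Notice is held — but (i) sets (h) aside: (i) operates — a current Category D Certificate is held. (j) would limit (i) — the property is publicly advertised — but (k) sets (j) aside: (k) operates — the space is let for business use. So (b) applies.
Exception (c) does not apply: no current Provisional Declaration is held.
Exception (d)'s conditions are all satisfied: a current Tier G Notice is held; the number of days the property was let is 96 days, below the 109 days limit. Turning to paragraphs (m)–(n): (m) operates against (d): assessed value is $305,000, less than the $316,000 limit. (n) is not triggered (the registered capacity is 2,340 units, not under 2,280 units), so (m) stands. Exception (d) does not apply.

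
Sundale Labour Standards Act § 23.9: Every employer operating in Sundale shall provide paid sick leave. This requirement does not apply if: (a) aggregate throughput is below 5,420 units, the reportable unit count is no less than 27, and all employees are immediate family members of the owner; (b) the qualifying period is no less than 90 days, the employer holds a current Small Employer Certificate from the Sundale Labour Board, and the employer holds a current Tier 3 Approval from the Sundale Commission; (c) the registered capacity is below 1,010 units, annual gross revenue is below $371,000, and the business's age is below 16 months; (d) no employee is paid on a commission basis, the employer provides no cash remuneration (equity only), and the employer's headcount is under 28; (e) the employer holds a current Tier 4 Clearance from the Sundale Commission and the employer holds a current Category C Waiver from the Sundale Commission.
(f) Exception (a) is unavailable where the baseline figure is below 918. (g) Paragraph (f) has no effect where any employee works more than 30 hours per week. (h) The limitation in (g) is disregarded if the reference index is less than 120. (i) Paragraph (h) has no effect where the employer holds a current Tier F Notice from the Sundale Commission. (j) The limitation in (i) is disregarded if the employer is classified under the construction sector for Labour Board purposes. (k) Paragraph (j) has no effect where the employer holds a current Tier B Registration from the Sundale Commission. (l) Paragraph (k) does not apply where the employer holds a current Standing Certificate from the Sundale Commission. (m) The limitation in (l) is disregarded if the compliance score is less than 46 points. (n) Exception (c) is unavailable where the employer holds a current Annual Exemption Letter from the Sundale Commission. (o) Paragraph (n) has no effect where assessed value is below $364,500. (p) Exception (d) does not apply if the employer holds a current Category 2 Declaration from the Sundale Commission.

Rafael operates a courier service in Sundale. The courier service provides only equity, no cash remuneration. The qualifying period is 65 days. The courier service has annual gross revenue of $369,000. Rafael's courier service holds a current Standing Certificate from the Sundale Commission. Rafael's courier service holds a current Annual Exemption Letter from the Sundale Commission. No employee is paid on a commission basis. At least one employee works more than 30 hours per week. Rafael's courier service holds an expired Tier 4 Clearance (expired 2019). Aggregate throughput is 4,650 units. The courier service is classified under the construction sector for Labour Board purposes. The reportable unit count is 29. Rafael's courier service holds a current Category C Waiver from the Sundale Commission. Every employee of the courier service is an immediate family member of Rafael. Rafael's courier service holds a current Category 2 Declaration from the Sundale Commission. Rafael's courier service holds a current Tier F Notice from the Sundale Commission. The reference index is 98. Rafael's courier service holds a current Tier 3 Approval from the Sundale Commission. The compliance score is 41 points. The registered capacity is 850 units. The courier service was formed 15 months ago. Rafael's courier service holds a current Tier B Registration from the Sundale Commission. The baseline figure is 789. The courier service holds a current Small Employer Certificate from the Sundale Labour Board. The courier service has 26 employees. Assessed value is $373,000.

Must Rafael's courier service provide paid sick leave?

No — exception (a) applies; Rafael's courier service is not required to provide paid sick leave.

Exception (a) is satisfied on its face — aggregate throughput is 4,650 units, below the 5,420 units limit; the reportable unit count is 29, meeting the 27 threshold; every employee is an immediate family member. As to paragraphs (f)–(m): (f) is triggered (the baseline figure is 789, below the 918 limit), but yields to (g): (g) operates against (f): at least one employee exceeds 30 hours/week. (h) operates (the reference index is 98, less than the 120 limit), but yields to (i): (i) operates against (h): a current Tier F Notice is held. (j) would limit (i) — the courier service is classified under the construction sector — but (k) sets (j) aside: (k) operates against (j): a current Tier B Registration is held. (l) would limit (k) — a current Standing Certificate is held — but (m) sets (l) aside: (m) is engaged — the compliance score is 41 points, less than the 46 points limit. Exception (a) stands.
Exception (b) fails — the qualifying period is 65 days, short of 90 days.
All of (c)'s requirements are met (the registered capacity is 850 units, below the 1,010 units limit; annual gross revenue is $369,000, below the $371,000 limit; the business's age is 15 months, below the 16 months limit). But applying paragraphs (n)–(o): (n) operates against (c): a current Annual Exemption Letter is held. (o) is not engaged (assessed value is $373,000, not below $364,500), so (n) stands. (c) is therefore removed.
Exception (d): no employee is paid on commission; remuneration is equity-only; the employer's headcount is 26, under the 28 limit — every condition holds. Turning to paragraph (p): (p) is engaged — a current Category 2 Declaration is held. Exception (d) does not apply.
Exception (e) does not apply: no current Tier 4 Clearance is held.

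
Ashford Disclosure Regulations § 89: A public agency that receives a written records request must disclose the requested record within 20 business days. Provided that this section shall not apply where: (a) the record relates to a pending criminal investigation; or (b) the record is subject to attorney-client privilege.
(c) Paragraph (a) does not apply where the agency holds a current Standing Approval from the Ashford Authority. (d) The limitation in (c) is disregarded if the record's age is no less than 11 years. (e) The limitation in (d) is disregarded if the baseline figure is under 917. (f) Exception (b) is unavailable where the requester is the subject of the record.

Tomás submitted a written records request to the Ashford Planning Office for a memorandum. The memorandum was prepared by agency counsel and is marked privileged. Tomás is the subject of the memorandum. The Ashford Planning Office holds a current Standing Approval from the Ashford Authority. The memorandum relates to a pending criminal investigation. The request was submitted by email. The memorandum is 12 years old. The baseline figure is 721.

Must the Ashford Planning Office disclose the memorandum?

Yes — the Ashford Planning Office must disclose the memorandum.

All of (a)'s requirements are met (the memorandum relates to a pending investigation). However, paragraphs (c)–(e) must be considered: (c) is engaged — a current Standing Approval is held. (d) is engaged (the record's age is 12 years, meeting the 11 years threshold), but is set aside by (e): (e) operates against (d): the baseline figure is 721, under the 917 limit. (a) is therefore removed.
Exception (b): the memorandum is privileged — every condition holds. However, paragraph (f) must be considered: (f) operates against (b): Tomás is the subject of the memorandum. (b) is therefore removed.
No exception applies. The general rule governs.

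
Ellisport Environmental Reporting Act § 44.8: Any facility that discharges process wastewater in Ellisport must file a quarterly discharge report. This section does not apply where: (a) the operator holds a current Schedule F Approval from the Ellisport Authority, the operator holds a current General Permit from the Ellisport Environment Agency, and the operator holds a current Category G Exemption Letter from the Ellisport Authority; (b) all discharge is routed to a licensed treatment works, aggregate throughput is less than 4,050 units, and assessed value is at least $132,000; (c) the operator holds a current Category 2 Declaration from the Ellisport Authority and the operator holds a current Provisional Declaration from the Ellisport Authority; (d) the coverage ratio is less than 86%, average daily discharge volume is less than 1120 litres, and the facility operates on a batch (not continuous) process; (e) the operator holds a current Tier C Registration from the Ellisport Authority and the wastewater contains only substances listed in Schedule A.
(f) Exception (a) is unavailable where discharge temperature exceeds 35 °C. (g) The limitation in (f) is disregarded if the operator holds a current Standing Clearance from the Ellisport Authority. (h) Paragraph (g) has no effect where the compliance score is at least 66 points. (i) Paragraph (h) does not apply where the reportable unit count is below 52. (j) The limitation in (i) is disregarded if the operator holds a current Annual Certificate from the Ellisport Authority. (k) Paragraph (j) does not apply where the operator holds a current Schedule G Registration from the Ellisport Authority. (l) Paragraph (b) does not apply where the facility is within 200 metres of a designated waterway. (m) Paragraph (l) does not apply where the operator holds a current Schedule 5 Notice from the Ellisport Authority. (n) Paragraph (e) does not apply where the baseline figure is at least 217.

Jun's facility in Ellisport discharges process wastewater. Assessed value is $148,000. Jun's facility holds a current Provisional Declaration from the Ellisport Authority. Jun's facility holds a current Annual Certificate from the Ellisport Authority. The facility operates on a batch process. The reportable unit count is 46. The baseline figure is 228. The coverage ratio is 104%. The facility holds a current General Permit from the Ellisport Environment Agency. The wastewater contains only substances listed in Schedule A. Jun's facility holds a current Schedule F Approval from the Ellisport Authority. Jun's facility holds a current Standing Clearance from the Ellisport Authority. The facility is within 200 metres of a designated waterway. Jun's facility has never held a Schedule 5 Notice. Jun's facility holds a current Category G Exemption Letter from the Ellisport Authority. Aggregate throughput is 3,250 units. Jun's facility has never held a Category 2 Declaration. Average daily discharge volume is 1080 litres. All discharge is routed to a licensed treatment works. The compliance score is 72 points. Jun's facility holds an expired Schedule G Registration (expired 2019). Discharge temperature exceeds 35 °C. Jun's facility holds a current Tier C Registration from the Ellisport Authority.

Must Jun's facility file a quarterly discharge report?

Yes — Jun's facility must file a quarterly discharge report.

All of (a)'s requirements are met (a current Schedule F Approval is held; a current General Permit is held; a current Category G Exemption Letter is held). However, paragraphs (f)–(k) must be considered: (f) operates — discharge temperature exceeds 35 °C. (g) would limit (f) — a current Standing Clearance is held — but (h) sets (g) aside: (h) operates against (g): the compliance score is 72 points, meeting the 66 points threshold. (i) is triggered (the reportable unit count is 46, below the 52 limit), but is overridden by (j): (j) operates against (i): a current Annual Certificate is held. (k), which would lift (j), is not triggered — the Schedule G Registration is not current. (a) is therefore removed.
All of (b)'s requirements are met (discharge is routed to a licensed treatment works; aggregate throughput is 3,250 units, less than the 4,050 units limit; assessed value is $148,000, meeting the $132,000 threshold). Turning to paragraphs (l)–(m): (l) applies — the facility is within 200 m of a designated waterway. (m), which would lift (l), is inapplicable — there is no Schedule 5 Notice in force. So (b) is unavailable.
Exception (c) fails — the Category 2 Declaration is not current.
Exception (d) fails — the coverage ratio is 104%, not less than 86%.
Exception (e) is satisfied on its face — a current Tier C Registration is held; the wastewater is Schedule-A-only. But: (n) operates against (e): the baseline figure is 228, meeting the 217 threshold. So (e) is unavailable.
Every exception is unavailable, so the rule governs.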